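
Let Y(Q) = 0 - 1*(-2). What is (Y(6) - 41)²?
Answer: 1521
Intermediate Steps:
Y(Q) = 2 (Y(Q) = 0 + 2 = 2)
(Y(6) - 41)² = (2 - 41)² = (-39)² = 1521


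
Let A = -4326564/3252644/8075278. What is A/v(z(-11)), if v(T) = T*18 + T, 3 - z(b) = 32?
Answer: 1081641/3618142124700658 ≈ 2.9895e-10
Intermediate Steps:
z(b) = -29 (z(b) = 3 - 1*32 = 3 - 32 = -29)
A = -1081641/6566501133758 (A = -4326564*1/3252644*(1/8075278) = -1081641/813161*1/8075278 = -1081641/6566501133758 ≈ -1.6472e-7)
v(T) = 19*T (v(T) = 18*T + T = 19*T)
A/v(z(-11)) = -1081641/(6566501133758*(19*(-29))) = -1081641/6566501133758/(-551) = -1081641/6566501133758*(-1/551) = 1081641/3618142124700658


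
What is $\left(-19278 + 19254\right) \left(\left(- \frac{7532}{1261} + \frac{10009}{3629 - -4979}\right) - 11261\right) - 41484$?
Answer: $\frac{310573582401}{1356836} \approx 2.289 \cdot 10^{5}$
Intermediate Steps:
$\left(-19278 + 19254\right) \left(\left(- \frac{7532}{1261} + \frac{10009}{3629 - -4979}\right) - 11261\right) - 41484 = - 24 \left(\left(\left(-7532\right) \frac{1}{1261} + \frac{10009}{3629 + 4979}\right) - 11261\right) - 41484 = - 24 \left(\left(- \frac{7532}{1261} + \frac{10009}{8608}\right) - 11261\right) - 41484 = - 24 \left(- \frac{52214107}{10854688} - 11261\right) - 41484 = \left(-24\right) \left(- \frac{122286855675}{10854688}\right) - 41484 = \frac{366860567025}{1356836} - 41484 = \frac{310573582401}{1356836}$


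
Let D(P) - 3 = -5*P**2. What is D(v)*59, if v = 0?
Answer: 177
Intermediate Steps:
D(P) = 3 - 5*P**2
D(v)*59 = (3 - 5*0**2)*59 = (3 - 5*0)*59 = (3 + 0)*59 = 3*59 = 177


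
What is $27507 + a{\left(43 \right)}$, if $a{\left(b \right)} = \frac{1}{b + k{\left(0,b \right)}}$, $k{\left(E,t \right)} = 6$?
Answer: $\frac{1347844}{49} \approx 27507.0$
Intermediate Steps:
$a{\left(b \right)} = \frac{1}{6 + b}$ ($a{\left(b \right)} = \frac{1}{b + 6} = \frac{1}{6 + b}$)
$27507 + a{\left(43 \right)} = 27507 + \frac{1}{6 + 43} = 27507 + \frac{1}{49} = \frac{1347844}{49}$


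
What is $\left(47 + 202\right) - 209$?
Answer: $40$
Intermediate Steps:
$\left(47 + 202\right) - 209 = 249 - 209 = 40$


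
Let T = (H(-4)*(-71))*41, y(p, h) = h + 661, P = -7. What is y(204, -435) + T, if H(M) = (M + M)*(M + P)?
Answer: -255942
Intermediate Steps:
H(M) = 2*M*(-7 + M) (H(M) = (M + M)*(M - 7) = (2*M)*(-7 + M) = 2*M*(-7 + M))
y(p, h) = 661 + h
T = -256168 (T = ((2*(-4)*(-7 - 4))*(-71))*41 = ((2*(-4)*(-11))*(-71))*41 = (88*(-71))*41 = -6248*41 = -256168)
y(204, -435) + T = (661 - 435) - 256168 = 226 - 256168 = -255942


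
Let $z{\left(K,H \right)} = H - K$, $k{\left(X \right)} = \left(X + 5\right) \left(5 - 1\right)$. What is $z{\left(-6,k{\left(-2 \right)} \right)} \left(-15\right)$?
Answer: $-270$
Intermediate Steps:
$k{\left(X \right)} = 20 + 4 X$ ($k{\left(X \right)} = \left(5 + X\right) 4 = 20 + 4 X$)
$z{\left(-6,k{\left(-2 \right)} \right)} \left(-15\right) = \left(\left(20 + 4 \left(-2\right)\right) - -6\right) \left(-15\right) = \left(\left(20 - 8\right) + 6\right) \left(-15\right) = \left(12 + 6\right) \left(-15\right) = 18 \left(-15\right) = -270$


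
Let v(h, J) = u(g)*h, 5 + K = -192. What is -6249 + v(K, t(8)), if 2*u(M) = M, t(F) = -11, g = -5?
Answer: -11513/2 ≈ -5756.5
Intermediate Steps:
K = -197 (K = -5 - 192 = -197)
u(M) = M/2
v(h, J) = -5*h/2 (v(h, J) = ((½)*(-5))*h = -5*h/2)
-6249 + v(K, t(8)) = -6249 - 5/2*(-197) = -6249 + 985/2 = -11513/2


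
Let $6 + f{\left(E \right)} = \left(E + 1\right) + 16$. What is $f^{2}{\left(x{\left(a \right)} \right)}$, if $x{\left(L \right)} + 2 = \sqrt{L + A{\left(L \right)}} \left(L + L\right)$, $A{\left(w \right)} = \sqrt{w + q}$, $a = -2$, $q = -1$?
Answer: $\left(9 - 4 \sqrt{-2 + i \sqrt{3}}\right)^{2} \approx 8.0881 - 82.022 i$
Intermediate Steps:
$A{\left(w \right)} = \sqrt{-1 + w}$ ($A{\left(w \right)} = \sqrt{w - 1} = \sqrt{-1 + w}$)
$x{\left(L \right)} = -2 + 2 L \sqrt{L + \sqrt{-1 + L}}$ ($x{\left(L \right)} = -2 + \sqrt{L + \sqrt{-1 + L}} \left(L + L\right) = -2 + \sqrt{L + \sqrt{-1 + L}} 2 L = -2 + 2 L \sqrt{L + \sqrt{-1 + L}}$)
$f{\left(E \right)} = 11 + E$ ($f{\left(E \right)} = -6 + \left(\left(E + 1\right) + 16\right) = -6 + \left(\left(1 + E\right) + 16\right) = -6 + \left(17 + E\right) = 11 + E$)
$f^{2}{\left(x{\left(a \right)} \right)} = \left(11 - \left(2 + 4 \sqrt{-2 + \sqrt{-1 - 2}}\right)\right)^{2} = \left(11 - \left(2 + 4 \sqrt{-2 + \sqrt{-3}}\right)\right)^{2} = \left(11 - \left(2 + 4 \sqrt{-2 + i \sqrt{3}}\right)\right)^{2} = \left(9 - 4 \sqrt{-2 + i \sqrt{3}}\right)^{2}$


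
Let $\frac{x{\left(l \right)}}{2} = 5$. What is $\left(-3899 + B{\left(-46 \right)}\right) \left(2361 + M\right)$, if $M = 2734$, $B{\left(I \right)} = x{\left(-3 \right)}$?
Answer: $-19814455$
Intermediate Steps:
$x{\left(l \right)} = 10$ ($x{\left(l \right)} = 2 \cdot 5 = 10$)
$B{\left(I \right)} = 10$
$\left(-3899 + B{\left(-46 \right)}\right) \left(2361 + M\right) = \left(-3899 + 10\right) \left(2361 + 2734\right) = \left(-3889\right) 5095 = -19814455$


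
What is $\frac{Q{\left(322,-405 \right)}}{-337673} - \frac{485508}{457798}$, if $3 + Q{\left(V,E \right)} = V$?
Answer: $- \frac{82044490223}{77293012027} \approx -1.0615$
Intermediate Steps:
$Q{\left(V,E \right)} = -3 + V$
$\frac{Q{\left(322,-405 \right)}}{-337673} - \frac{485508}{457798} = \frac{-3 + 322}{-337673} - \frac{485508}{457798} = 319 \left(- \frac{1}{337673}\right) - \frac{242754}{228899} = - \frac{319}{337673} - \frac{242754}{228899} = - \frac{82044490223}{77293012027}$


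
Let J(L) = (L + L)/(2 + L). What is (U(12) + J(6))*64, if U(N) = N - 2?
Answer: 736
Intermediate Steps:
U(N) = -2 + N
J(L) = 2*L/(2 + L) (J(L) = (2*L)/(2 + L) = 2*L/(2 + L))
(U(12) + J(6))*64 = ((-2 + 12) + 2*6/(2 + 6))*64 = (10 + 2*6/8)*64 = (10 + 2*6*(⅛))*64 = (10 + 3/2)*64 = (23/2)*64 = 736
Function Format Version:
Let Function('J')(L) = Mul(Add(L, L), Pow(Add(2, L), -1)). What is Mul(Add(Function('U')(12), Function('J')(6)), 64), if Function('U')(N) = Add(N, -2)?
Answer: 736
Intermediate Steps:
Function('U')(N) = Add(-2, N)
Function('J')(L) = Mul(2, L, Pow(Add(2, L), -1)) (Function('J')(L) = Mul(Mul(2, L), Pow(Add(2, L), -1)) = Mul(2, L, Pow(Add(2, L), -1)))
Mul(Add(Function('U')(12), Function('J')(6)), 64) = Mul(Add(Add(-2, 12), Mul(2, 6, Pow(Add(2, 6), -1))), 64) = Mul(Add(10, Mul(2, 6, Pow(8, -1))), 64) = Mul(Add(10, Mul(2, 6, Rational(1, 8))), 64) = Mul(Add(10, Rational(3, 2)), 64) = Mul(Rational(23, 2), 64) = 736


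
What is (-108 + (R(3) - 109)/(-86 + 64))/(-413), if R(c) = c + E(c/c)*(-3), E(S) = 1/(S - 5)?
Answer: 9083/36344 ≈ 0.24992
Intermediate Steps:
E(S) = 1/(-5 + S)
R(c) = ¾ + c (R(c) = c - 3/(-5 + c/c) = c - 3/(-5 + 1) = c - 3/(-4) = c - ¼*(-3) = c + ¾ = ¾ + c)
(-108 + (R(3) - 109)/(-86 + 64))/(-413) = (-108 + ((¾ + 3) - 109)/(-86 + 64))/(-413) = -(-108 + (15/4 - 109)/(-22))/413 = -(-108 - 421/4*(-1/22))/413 = -(-108 + 421/88)/413 = -1/413*(-9083/88) = 9083/36344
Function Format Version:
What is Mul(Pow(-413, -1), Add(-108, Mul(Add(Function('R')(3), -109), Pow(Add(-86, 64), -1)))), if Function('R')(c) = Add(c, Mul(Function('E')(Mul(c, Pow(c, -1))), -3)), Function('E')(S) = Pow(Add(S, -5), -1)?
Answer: Rational(9083, 36344) ≈ 0.24992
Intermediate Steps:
Function('E')(S) = Pow(Add(-5, S), -1)
Function('R')(c) = Add(Rational(3, 4), c) (Function('R')(c) = Add(c, Mul(Pow(Add(-5, Mul(c, Pow(c, -1))), -1), -3)) = Add(c, Mul(Pow(Add(-5, 1), -1), -3)) = Add(c, Mul(Pow(-4, -1), -3)) = Add(c, Mul(Rational(-1, 4), -3)) = Add(c, Rational(3, 4)) = Add(Rational(3, 4), c))
Mul(Pow(-413, -1), Add(-108, Mul(Add(Function('R')(3), -109), Pow(Add(-86, 64), -1)))) = Mul(Pow(-413, -1), Add(-108, Mul(Add(Add(Rational(3, 4), 3), -109), Pow(Add(-86, 64), -1)))) = Mul(Rational(-1, 413), Add(-108, Mul(Add(Rational(15, 4), -109), Pow(-22, -1)))) = Mul(Rational(-1, 413), Add(-108, Mul(Rational(-421, 4), Rational(-1, 22)))) = Mul(Rational(-1, 413), Add(-108, Rational(421, 88))) = Mul(Rational(-1, 413), Rational(-9083, 88)) = Rational(9083, 36344)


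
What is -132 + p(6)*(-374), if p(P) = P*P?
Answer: -13596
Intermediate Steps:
p(P) = P²
-132 + p(6)*(-374) = -132 + 6²*(-374) = -132 + 36*(-374) = -132 - 13464 = -13596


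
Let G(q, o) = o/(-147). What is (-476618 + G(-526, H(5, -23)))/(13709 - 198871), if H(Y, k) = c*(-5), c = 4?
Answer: 35031413/13609407 ≈ 2.5741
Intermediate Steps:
H(Y, k) = -20 (H(Y, k) = 4*(-5) = -20)
G(q, o) = -o/147 (G(q, o) = o*(-1/147) = -o/147)
(-476618 + G(-526, H(5, -23)))/(13709 - 198871) = (-476618 - 1/147*(-20))/(13709 - 198871) = (-476618 + 20/147)/(-185162) = -70062826/147*(-1/185162) = 35031413/13609407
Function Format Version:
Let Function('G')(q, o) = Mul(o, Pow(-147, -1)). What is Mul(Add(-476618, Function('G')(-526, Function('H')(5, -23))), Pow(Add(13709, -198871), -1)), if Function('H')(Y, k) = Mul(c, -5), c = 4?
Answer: Rational(35031413, 13609407) ≈ 2.5741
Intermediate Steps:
Function('H')(Y, k) = -20 (Function('H')(Y, k) = Mul(4, -5) = -20)
Function('G')(q, o) = Mul(Rational(-1, 147), o) (Function('G')(q, o) = Mul(o, Rational(-1, 147)) = Mul(Rational(-1, 147), o))
Mul(Add(-476618, Function('G')(-526, Function('H')(5, -23))), Pow(Add(13709, -198871), -1)) = Mul(Add(-476618, Mul(Rational(-1, 147), -20)), Pow(Add(13709, -198871), -1)) = Mul(Add(-476618, Rational(20, 147)), Pow(-185162, -1)) = Mul(Rational(-70062826, 147), Rational(-1, 185162)) = Rational(35031413, 13609407)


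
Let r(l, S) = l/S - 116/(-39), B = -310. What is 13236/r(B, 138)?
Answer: 11872692/653 ≈ 18182.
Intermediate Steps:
r(l, S) = 116/39 + l/S (r(l, S) = l/S - 116*(-1/39) = l/S + 116/39 = 116/39 + l/S)
13236/r(B, 138) = 13236/(116/39 - 310/138) = 13236/(116/39 - 310*1/138) = 13236/(116/39 - 155/69) = 13236/(653/897) = 13236*(897/653) = 11872692/653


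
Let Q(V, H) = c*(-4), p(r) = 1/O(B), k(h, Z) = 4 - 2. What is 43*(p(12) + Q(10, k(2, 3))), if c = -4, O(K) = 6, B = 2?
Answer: 4171/6 ≈ 695.17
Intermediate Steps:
k(h, Z) = 2
p(r) = ⅙ (p(r) = 1/6 = ⅙)
Q(V, H) = 16 (Q(V, H) = -4*(-4) = 16)
43*(p(12) + Q(10, k(2, 3))) = 43*(⅙ + 16) = 43*(97/6) = 4171/6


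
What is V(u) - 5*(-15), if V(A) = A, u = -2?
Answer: 73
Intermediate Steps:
V(u) - 5*(-15) = -2 - 5*(-15) = -2 + 75 = 73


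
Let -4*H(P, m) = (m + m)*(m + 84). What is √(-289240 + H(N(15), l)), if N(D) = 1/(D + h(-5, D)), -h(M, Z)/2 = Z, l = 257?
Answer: 3*I*√148026/2 ≈ 577.11*I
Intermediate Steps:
h(M, Z) = -2*Z
N(D) = -1/D (N(D) = 1/(D - 2*D) = 1/(-D) = -1/D)
H(P, m) = -m*(84 + m)/2 (H(P, m) = -(m + m)*(m + 84)/4 = -2*m*(84 + m)/4 = -m*(84 + m)/2)
√(-289240 + H(N(15), l)) = √(-289240 - ½*257*(84 + 257)) = √(-289240 - ½*257*341) = √(-289240 - 87637/2) = √(-666117/2) = 3*I*√148026/2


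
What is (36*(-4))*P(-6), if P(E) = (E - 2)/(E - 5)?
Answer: -1152/11 ≈ -104.73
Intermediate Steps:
P(E) = (-2 + E)/(-5 + E)
(36*(-4))*P(-6) = (36*(-4))*((-2 - 6)/(-5 - 6)) = -144*(-8)/(-11) = -(-144)*(-8)/11 = -144*8/11 = -1152/11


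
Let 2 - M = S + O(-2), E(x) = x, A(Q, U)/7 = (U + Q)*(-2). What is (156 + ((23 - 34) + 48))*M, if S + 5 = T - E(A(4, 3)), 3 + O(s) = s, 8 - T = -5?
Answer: -19107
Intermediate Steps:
T = 13 (T = 8 - 1*(-5) = 8 + 5 = 13)
A(Q, U) = -14*Q - 14*U (A(Q, U) = 7*((U + Q)*(-2)) = 7*((Q + U)*(-2)) = 7*(-2*Q - 2*U) = -14*Q - 14*U)
O(s) = -3 + s
S = 106 (S = -5 + (13 - (-14*4 - 14*3)) = -5 + (13 - (-56 - 42)) = -5 + (13 - 1*(-98)) = -5 + (13 + 98) = -5 + 111 = 106)
M = -99 (M = 2 - (106 + (-3 - 2)) = 2 - (106 - 5) = 2 - 1*101 = 2 - 101 = -99)
(156 + ((23 - 34) + 48))*M = (156 + ((23 - 34) + 48))*(-99) = (156 + (-11 + 48))*(-99) = (156 + 37)*(-99) = 193*(-99) = -19107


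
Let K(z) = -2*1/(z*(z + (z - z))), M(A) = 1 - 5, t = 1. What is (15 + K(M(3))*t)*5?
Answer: 595/8 ≈ 74.375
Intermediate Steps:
M(A) = -4
K(z) = -2/z**2 (K(z) = -2*1/(z*(z + 0)) = -2/z**2)
(15 + K(M(3))*t)*5 = (15 - 2/(-4)**2*1)*5 = (15 - 2*1/16*1)*5 = (15 - 1/8*1)*5 = (15 - 1/8)*5 = (119/8)*5 = 595/8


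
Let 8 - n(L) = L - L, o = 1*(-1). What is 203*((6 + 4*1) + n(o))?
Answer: 3654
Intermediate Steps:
o = -1
n(L) = 8 (n(L) = 8 - (L - L) = 8 - 1*0 = 8 + 0 = 8)
203*((6 + 4*1) + n(o)) = 203*((6 + 4*1) + 8) = 203*((6 + 4) + 8) = 203*(10 + 8) = 203*18 = 3654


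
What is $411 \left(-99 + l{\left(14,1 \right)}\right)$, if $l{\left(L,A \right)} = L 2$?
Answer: $-29181$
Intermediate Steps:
$l{\left(L,A \right)} = 2 L$
$411 \left(-99 + l{\left(14,1 \right)}\right) = 411 \left(-99 + 2 \cdot 14\right) = 411 \left(-99 + 28\right) = 411 \left(-71\right) = -29181$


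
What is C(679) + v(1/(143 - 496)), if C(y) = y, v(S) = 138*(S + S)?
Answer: 239411/353 ≈ 678.22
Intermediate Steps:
v(S) = 276*S (v(S) = 138*(2*S) = 276*S)
C(679) + v(1/(143 - 496)) = 679 + 276/(143 - 496) = 679 + 276/(-353) = 679 + 276*(-1/353) = 679 - 276/353 = 239411/353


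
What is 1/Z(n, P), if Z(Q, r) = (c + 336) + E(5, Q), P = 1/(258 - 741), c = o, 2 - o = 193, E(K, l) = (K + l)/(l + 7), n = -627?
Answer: 310/45261 ≈ 0.0068492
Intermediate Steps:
E(K, l) = (K + l)/(7 + l)
o = -191 (o = 2 - 1*193 = 2 - 193 = -191)
c = -191
P = -1/483 (P = 1/(-483) = -1/483 ≈ -0.0020704)
Z(Q, r) = 145 + (5 + Q)/(7 + Q) (Z(Q, r) = (-191 + 336) + (5 + Q)/(7 + Q) = 145 + (5 + Q)/(7 + Q))
1/Z(n, P) = 1/(2*(510 + 73*(-627))/(7 - 627)) = 1/(2*(510 - 45771)/(-620)) = 1/(2*(-1/620)*(-45261)) = 1/(45261/310) = 310/45261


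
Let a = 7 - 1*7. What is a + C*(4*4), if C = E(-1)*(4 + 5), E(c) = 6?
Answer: 864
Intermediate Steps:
a = 0 (a = 7 - 7 = 0)
C = 54 (C = 6*(4 + 5) = 6*9 = 54)
a + C*(4*4) = 0 + 54*(4*4) = 0 + 54*16 = 0 + 864 = 864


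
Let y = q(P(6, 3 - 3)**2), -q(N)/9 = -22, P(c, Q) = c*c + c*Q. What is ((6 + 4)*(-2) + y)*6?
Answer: 1068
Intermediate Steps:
P(c, Q) = c**2 + Q*c
q(N) = 198 (q(N) = -9*(-22) = 198)
y = 198
((6 + 4)*(-2) + y)*6 = ((6 + 4)*(-2) + 198)*6 = (10*(-2) + 198)*6 = (-20 + 198)*6 = 178*6 = 1068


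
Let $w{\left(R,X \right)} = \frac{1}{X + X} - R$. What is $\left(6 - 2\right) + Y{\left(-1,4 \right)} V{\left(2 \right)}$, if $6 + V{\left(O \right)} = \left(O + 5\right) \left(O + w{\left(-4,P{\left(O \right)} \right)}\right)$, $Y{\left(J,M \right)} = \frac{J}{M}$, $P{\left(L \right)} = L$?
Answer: $- \frac{87}{16} \approx -5.4375$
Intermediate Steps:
$w{\left(R,X \right)} = \frac{1}{2 X} - R$
$V{\left(O \right)} = -6 + \left(5 + O\right) \left(4 + O + \frac{1}{2 O}\right)$ ($V{\left(O \right)} = -6 + \left(O + 5\right) \left(O + \left(\frac{1}{2 O} - -4\right)\right) = -6 + \left(5 + O\right) \left(O + \left(\frac{1}{2 O} + 4\right)\right) = -6 + \left(5 + O\right) \left(O + \left(4 + \frac{1}{2 O}\right)\right) = -6 + \left(5 + O\right) \left(4 + O + \frac{1}{2 O}\right)$)
$\left(6 - 2\right) + Y{\left(-1,4 \right)} V{\left(2 \right)} = \left(6 - 2\right) + - \frac{1}{4} \left(\frac{29}{2} + 2^{2} + 9 \cdot 2 + \frac{5}{2 \cdot 2}\right) = 4 + \left(-1\right) \frac{1}{4} \left(\frac{29}{2} + 4 + 18 + \frac{5}{2} \cdot \frac{1}{2}\right) = 4 - \frac{\frac{29}{2} + 4 + 18 + \frac{5}{4}}{4} = 4 - \frac{151}{16} = - \frac{87}{16}$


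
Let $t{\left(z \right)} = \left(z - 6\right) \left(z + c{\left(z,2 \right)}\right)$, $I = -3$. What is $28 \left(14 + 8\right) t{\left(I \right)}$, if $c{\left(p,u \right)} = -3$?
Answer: $33264$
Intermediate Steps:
$t{\left(z \right)} = \left(-6 + z\right) \left(-3 + z\right)$ ($t{\left(z \right)} = \left(z - 6\right) \left(z - 3\right) = \left(-6 + z\right) \left(-3 + z\right)$)
$28 \left(14 + 8\right) t{\left(I \right)} = 28 \left(14 + 8\right) \left(18 + \left(-3\right)^{2} - -27\right) = 28 \cdot 22 \left(18 + 9 + 27\right) = 616 \cdot 54 = 33264$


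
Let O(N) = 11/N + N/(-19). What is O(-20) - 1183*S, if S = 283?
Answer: -127219629/380 ≈ -3.3479e+5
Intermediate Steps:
O(N) = 11/N - N/19 (O(N) = 11/N + N*(-1/19) = 11/N - N/19)
O(-20) - 1183*S = (11/(-20) - 1/19*(-20)) - 1183*283 = (11*(-1/20) + 20/19) - 334789 = (-11/20 + 20/19) - 334789 = 191/380 - 334789 = -127219629/380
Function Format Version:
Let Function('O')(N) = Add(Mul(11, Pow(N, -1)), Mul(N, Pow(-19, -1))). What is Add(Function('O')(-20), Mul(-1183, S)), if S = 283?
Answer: Rational(-127219629, 380) ≈ -3.3479e+5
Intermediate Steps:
Function('O')(N) = Add(Mul(11, Pow(N, -1)), Mul(Rational(-1, 19), N)) (Function('O')(N) = Add(Mul(11, Pow(N, -1)), Mul(N, Rational(-1, 19))) = Add(Mul(11, Pow(N, -1)), Mul(Rational(-1, 19), N)))
Add(Function('O')(-20), Mul(-1183, S)) = Add(Add(Mul(11, Pow(-20, -1)), Mul(Rational(-1, 19), -20)), Mul(-1183, 283)) = Add(Add(Mul(11, Rational(-1, 20)), Rational(20, 19)), -334789) = Add(Add(Rational(-11, 20), Rational(20, 19)), -334789) = Add(Rational(191, 380), -334789) = Rational(-127219629, 380)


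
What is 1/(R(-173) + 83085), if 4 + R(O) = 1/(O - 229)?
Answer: 402/33398561 ≈ 1.2036e-5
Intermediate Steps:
R(O) = -4 + 1/(-229 + O) (R(O) = -4 + 1/(O - 229) = -4 + 1/(-229 + O))
1/(R(-173) + 83085) = 1/((917 - 4*(-173))/(-229 - 173) + 83085) = 1/((917 + 692)/(-402) + 83085) = 1/(-1/402*1609 + 83085) = 1/(-1609/402 + 83085) = 1/(33398561/402) = 402/33398561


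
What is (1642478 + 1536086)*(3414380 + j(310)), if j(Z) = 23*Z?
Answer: 10875488511640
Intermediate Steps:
(1642478 + 1536086)*(3414380 + j(310)) = (1642478 + 1536086)*(3414380 + 23*310) = 3178564*(3414380 + 7130) = 3178564*3421510 = 10875488511640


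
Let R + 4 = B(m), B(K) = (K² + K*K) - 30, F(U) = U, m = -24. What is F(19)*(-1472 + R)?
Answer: -6726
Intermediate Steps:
B(K) = -30 + 2*K² (B(K) = (K² + K²) - 30 = 2*K² - 30 = -30 + 2*K²)
R = 1118 (R = -4 + (-30 + 2*(-24)²) = -4 + (-30 + 2*576) = -4 + (-30 + 1152) = -4 + 1122 = 1118)
F(19)*(-1472 + R) = 19*(-1472 + 1118) = 19*(-354) = -6726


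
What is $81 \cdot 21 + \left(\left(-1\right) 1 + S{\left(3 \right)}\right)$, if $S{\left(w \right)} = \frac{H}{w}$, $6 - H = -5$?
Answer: $\frac{5111}{3} \approx 1703.7$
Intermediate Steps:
$H = 11$ ($H = 6 - -5 = 6 + 5 = 11$)
$S{\left(w \right)} = \frac{11}{w}$
$81 \cdot 21 + \left(\left(-1\right) 1 + S{\left(3 \right)}\right) = 81 \cdot 21 + \left(\left(-1\right) 1 + \frac{11}{3}\right) = 1701 + \left(-1 + 11 \cdot \frac{1}{3}\right) = 1701 + \left(-1 + \frac{11}{3}\right) = 1701 + \frac{8}{3} = \frac{5111}{3}$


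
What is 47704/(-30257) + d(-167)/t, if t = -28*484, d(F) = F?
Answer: -641431689/410042864 ≈ -1.5643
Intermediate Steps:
t = -13552
47704/(-30257) + d(-167)/t = 47704/(-30257) - 167/(-13552) = 47704*(-1/30257) - 167*(-1/13552) = -47704/30257 + 167/13552 = -641431689/410042864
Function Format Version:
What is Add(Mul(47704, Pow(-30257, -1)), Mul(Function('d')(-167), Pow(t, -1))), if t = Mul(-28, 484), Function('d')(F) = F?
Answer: Rational(-641431689, 410042864) ≈ -1.5643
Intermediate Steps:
t = -13552
Add(Mul(47704, Pow(-30257, -1)), Mul(Function('d')(-167), Pow(t, -1))) = Add(Mul(47704, Pow(-30257, -1)), Mul(-167, Pow(-13552, -1))) = Add(Mul(47704, Rational(-1, 30257)), Mul(-167, Rational(-1, 13552))) = Add(Rational(-47704, 30257), Rational(167, 13552)) = Rational(-641431689, 410042864)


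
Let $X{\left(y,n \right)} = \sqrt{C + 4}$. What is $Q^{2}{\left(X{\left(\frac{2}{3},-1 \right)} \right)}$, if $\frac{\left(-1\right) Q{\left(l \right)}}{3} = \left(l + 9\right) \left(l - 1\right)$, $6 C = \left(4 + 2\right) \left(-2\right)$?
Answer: $1593 - 1008 \sqrt{2} \approx 167.47$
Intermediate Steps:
$C = -2$ ($C = \frac{\left(4 + 2\right) \left(-2\right)}{6} = \frac{6 \left(-2\right)}{6} = \frac{1}{6} \left(-12\right) = -2$)
$X{\left(y,n \right)} = \sqrt{2}$ ($X{\left(y,n \right)} = \sqrt{-2 + 4} = \sqrt{2}$)
$Q{\left(l \right)} = - 3 \left(-1 + l\right) \left(9 + l\right)$ ($Q{\left(l \right)} = - 3 \left(l + 9\right) \left(l - 1\right) = - 3 \left(9 + l\right) \left(-1 + l\right) = - 3 \left(-1 + l\right) \left(9 + l\right)$)
$Q^{2}{\left(X{\left(\frac{2}{3},-1 \right)} \right)} = \left(27 - 24 \sqrt{2} - 3 \left(\sqrt{2}\right)^{2}\right)^{2} = \left(27 - 24 \sqrt{2} - 6\right)^{2} = \left(21 - 24 \sqrt{2}\right)^{2}$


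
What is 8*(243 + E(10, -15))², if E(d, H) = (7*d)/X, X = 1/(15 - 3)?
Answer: 9383112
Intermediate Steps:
X = 1/12 ≈ 0.083333
E(d, H) = 84*d (E(d, H) = (7*d)/(1/12) = (7*d)*12 = 84*d)
8*(243 + E(10, -15))² = 8*(243 + 84*10)² = 8*(243 + 840)² = 8*1083² = 8*1172889 = 9383112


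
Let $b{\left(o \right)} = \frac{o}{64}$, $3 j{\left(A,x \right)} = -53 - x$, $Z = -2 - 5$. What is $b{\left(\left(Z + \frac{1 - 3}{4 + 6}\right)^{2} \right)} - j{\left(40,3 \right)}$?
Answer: $\frac{5843}{300} \approx 19.477$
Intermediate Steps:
$Z = -7$ ($Z = -2 - 5 = -7$)
$j{\left(A,x \right)} = - \frac{53}{3} - \frac{x}{3}$ ($j{\left(A,x \right)} = \frac{-53 - x}{3} = - \frac{53}{3} - \frac{x}{3}$)
$b{\left(o \right)} = \frac{o}{64}$ ($b{\left(o \right)} = o \frac{1}{64} = \frac{o}{64}$)
$b{\left(\left(Z + \frac{1 - 3}{4 + 6}\right)^{2} \right)} - j{\left(40,3 \right)} = \frac{\left(-7 + \frac{1 - 3}{4 + 6}\right)^{2}}{64} - \left(- \frac{53}{3} - 1\right) = \frac{\left(-7 - \frac{2}{10}\right)^{2}}{64} - \left(- \frac{53}{3} - 1\right) = \frac{\left(-7 - \frac{1}{5}\right)^{2}}{64} - - \frac{56}{3} = \frac{\left(-7 - \frac{1}{5}\right)^{2}}{64} + \frac{56}{3} = \frac{\left(- \frac{36}{5}\right)^{2}}{64} + \frac{56}{3} = \frac{1}{64} \cdot \frac{1296}{25} + \frac{56}{3} = \frac{81}{100} + \frac{56}{3} = \frac{5843}{300}$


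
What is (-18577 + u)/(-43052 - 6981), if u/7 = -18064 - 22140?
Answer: 300005/50033 ≈ 5.9961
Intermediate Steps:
u = -281428 (u = 7*(-18064 - 22140) = 7*(-40204) = -281428)
(-18577 + u)/(-43052 - 6981) = (-18577 - 281428)/(-43052 - 6981) = -300005/(-50033) = -300005*(-1/50033) = 300005/50033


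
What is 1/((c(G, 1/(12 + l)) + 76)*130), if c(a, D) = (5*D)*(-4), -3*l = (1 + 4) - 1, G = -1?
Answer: 4/38545 ≈ 0.00010377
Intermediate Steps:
l = -4/3 (l = -((1 + 4) - 1)/3 = -(5 - 1)/3 = -1/3*4 = -4/3 ≈ -1.3333)
c(a, D) = -20*D
1/((c(G, 1/(12 + l)) + 76)*130) = 1/((-20/(12 - 4/3) + 76)*130) = 1/((-20/32/3 + 76)*130) = 1/((-20*3/32 + 76)*130) = 1/((-15/8 + 76)*130) = 1/((593/8)*130) = 1/(38545/4) = 4/38545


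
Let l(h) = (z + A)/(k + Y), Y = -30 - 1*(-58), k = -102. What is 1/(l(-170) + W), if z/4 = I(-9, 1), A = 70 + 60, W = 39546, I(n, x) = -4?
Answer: 37/1463145 ≈ 2.5288e-5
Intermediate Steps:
Y = 28 (Y = -30 + 58 = 28)
A = 130
z = -16 (z = 4*(-4) = -16)
l(h) = -57/37 (l(h) = (-16 + 130)/(-102 + 28) = 114/(-74) = 114*(-1/74) = -57/37)
1/(l(-170) + W) = 1/(-57/37 + 39546) = 1/(1463145/37) = 37/1463145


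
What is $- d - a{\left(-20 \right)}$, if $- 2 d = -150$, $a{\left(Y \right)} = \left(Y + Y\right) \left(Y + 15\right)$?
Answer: $-275$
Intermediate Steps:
$a{\left(Y \right)} = 2 Y \left(15 + Y\right)$
$d = 75$ ($d = \left(- \frac{1}{2}\right) \left(-150\right) = 75$)
$- d - a{\left(-20 \right)} = \left(-1\right) 75 - 2 \left(-20\right) \left(15 - 20\right) = -75 - 2 \left(-20\right) \left(-5\right) = -75 - 200 = -275$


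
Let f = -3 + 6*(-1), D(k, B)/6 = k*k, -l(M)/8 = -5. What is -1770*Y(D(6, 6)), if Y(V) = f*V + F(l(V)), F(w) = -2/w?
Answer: 6881937/2 ≈ 3.4410e+6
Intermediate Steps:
l(M) = 40 (l(M) = -8*(-5) = 40)
D(k, B) = 6*k² (D(k, B) = 6*(k*k) = 6*k²)
f = -9 (f = -3 - 6 = -9)
Y(V) = -1/20 - 9*V (Y(V) = -9*V - 2/40 = -9*V - 2*1/40 = -9*V - 1/20 = -1/20 - 9*V)
-1770*Y(D(6, 6)) = -1770*(-1/20 - 54*6²) = -1770*(-1/20 - 54*36) = -1770*(-1/20 - 9*216) = -1770*(-1/20 - 1944) = -1770*(-38881/20) = 6881937/2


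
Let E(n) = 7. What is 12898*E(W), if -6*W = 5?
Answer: 90286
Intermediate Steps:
W = -⅚ (W = -⅙*5 = -⅚ ≈ -0.83333)
12898*E(W) = 12898*7 = 90286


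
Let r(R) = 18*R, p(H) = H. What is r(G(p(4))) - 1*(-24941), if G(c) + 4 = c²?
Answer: 25157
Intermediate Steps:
G(c) = -4 + c²
r(G(p(4))) - 1*(-24941) = 18*(-4 + 4²) - 1*(-24941) = 18*(-4 + 16) + 24941 = 18*12 + 24941 = 216 + 24941 = 25157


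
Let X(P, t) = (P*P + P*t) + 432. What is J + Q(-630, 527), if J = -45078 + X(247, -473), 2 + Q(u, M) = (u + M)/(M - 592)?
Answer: -6530447/65 ≈ -1.0047e+5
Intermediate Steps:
X(P, t) = 432 + P**2 + P*t (X(P, t) = (P**2 + P*t) + 432 = 432 + P**2 + P*t)
Q(u, M) = -2 + (M + u)/(-592 + M) (Q(u, M) = -2 + (u + M)/(M - 592) = -2 + (M + u)/(-592 + M))
J = -100468 (J = -45078 + (432 + 247**2 + 247*(-473)) = -45078 + (432 + 61009 - 116831) = -45078 - 55390 = -100468)
J + Q(-630, 527) = -100468 + (1184 - 630 - 1*527)/(-592 + 527) = -100468 + (1184 - 630 - 527)/(-65) = -100468 - 1/65*27 = -100468 - 27/65 = -6530447/65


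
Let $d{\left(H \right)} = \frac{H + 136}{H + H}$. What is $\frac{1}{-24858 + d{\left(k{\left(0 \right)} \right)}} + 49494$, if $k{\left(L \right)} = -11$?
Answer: $\frac{27073267472}{547001} \approx 49494.0$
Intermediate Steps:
$d{\left(H \right)} = \frac{136 + H}{2 H}$
$\frac{1}{-24858 + d{\left(k{\left(0 \right)} \right)}} + 49494 = \frac{1}{-24858 + \frac{136 - 11}{2 \left(-11\right)}} + 49494 = \frac{1}{-24858 + \frac{1}{2} \left(- \frac{1}{11}\right) 125} + 49494 = \frac{1}{-24858 - \frac{125}{22}} + 49494 = \frac{1}{- \frac{547001}{22}} + 49494 = - \frac{22}{547001} + 49494 = \frac{27073267472}{547001}$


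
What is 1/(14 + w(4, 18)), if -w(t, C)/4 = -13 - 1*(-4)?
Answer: 1/50 ≈ 0.020000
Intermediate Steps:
w(t, C) = 36 (w(t, C) = -4*(-13 - 1*(-4)) = -4*(-13 + 4) = -4*(-9) = 36)
1/(14 + w(4, 18)) = 1/(14 + 36) = 1/50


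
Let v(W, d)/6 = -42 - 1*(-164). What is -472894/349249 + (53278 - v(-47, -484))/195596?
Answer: -37072268435/34155853702 ≈ -1.0854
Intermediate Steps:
v(W, d) = 732 (v(W, d) = 6*(-42 - 1*(-164)) = 6*(-42 + 164) = 6*122 = 732)
-472894/349249 + (53278 - v(-47, -484))/195596 = -472894/349249 + (53278 - 1*732)/195596 = -472894*1/349249 + (53278 - 732)*(1/195596) = -472894/349249 + 52546*(1/195596) = -472894/349249 + 26273/97798 = -37072268435/34155853702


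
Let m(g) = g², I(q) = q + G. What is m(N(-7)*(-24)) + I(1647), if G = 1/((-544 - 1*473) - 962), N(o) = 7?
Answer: 59114708/1979 ≈ 29871.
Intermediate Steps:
G = -1/1979 (G = 1/((-544 - 473) - 962) = 1/(-1017 - 962) = 1/(-1979) = -1/1979 ≈ -0.00050531)
I(q) = -1/1979 + q (I(q) = q - 1/1979 = -1/1979 + q)
m(N(-7)*(-24)) + I(1647) = (7*(-24))² + (-1/1979 + 1647) = (-168)² + 3259412/1979 = 28224 + 3259412/1979 = 59114708/1979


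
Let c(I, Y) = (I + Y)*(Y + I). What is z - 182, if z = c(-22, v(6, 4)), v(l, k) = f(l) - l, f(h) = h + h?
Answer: 74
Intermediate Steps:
f(h) = 2*h
v(l, k) = l (v(l, k) = 2*l - l = l)
c(I, Y) = (I + Y)**2 (c(I, Y) = (I + Y)*(I + Y) = (I + Y)**2)
z = 256 (z = (-22 + 6)**2 = (-16)**2 = 256)
z - 182 = 256 - 182 = 74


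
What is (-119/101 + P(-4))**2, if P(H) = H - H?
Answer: 14161/10201 ≈ 1.3882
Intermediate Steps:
P(H) = 0
(-119/101 + P(-4))**2 = (-119/101 + 0)**2 = (-119/101)**2 = 14161/10201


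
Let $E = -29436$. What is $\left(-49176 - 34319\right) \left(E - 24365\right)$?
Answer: $4492114495$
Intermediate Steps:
$\left(-49176 - 34319\right) \left(E - 24365\right) = \left(-49176 - 34319\right) \left(-29436 - 24365\right) = \left(-83495\right) \left(-53801\right) = 4492114495$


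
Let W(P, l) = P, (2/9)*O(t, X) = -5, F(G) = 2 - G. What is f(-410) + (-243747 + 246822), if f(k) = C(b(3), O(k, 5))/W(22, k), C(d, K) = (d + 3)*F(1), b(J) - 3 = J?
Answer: 67659/22 ≈ 3075.4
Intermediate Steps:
O(t, X) = -45/2 (O(t, X) = (9/2)*(-5) = -45/2)
b(J) = 3 + J
C(d, K) = 3 + d (C(d, K) = (d + 3)*(2 - 1*1) = (3 + d)*(2 - 1) = (3 + d)*1 = 3 + d)
f(k) = 9/22 (f(k) = (3 + (3 + 3))/22 = (3 + 6)*(1/22) = 9*(1/22) = 9/22)
f(-410) + (-243747 + 246822) = 9/22 + (-243747 + 246822) = 9/22 + 3075 = 67659/22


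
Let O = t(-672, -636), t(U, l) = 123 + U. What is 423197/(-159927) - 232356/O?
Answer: 1367691217/3251849 ≈ 420.59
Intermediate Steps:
O = -549 (O = 123 - 672 = -549)
423197/(-159927) - 232356/O = 423197/(-159927) - 232356/(-549) = 423197*(-1/159927) - 232356*(-1/549) = -423197/159927 + 77452/183 = 1367691217/3251849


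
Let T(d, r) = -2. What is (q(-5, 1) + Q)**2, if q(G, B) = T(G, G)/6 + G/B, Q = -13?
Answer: 3025/9 ≈ 336.11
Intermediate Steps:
q(G, B) = -1/3 + G/B (q(G, B) = -2/6 + G/B = -2*1/6 + G/B = -1/3 + G/B)
(q(-5, 1) + Q)**2 = ((-5 - 1/3*1)/1 - 13)**2 = (1*(-5 - 1/3) - 13)**2 = (1*(-16/3) - 13)**2 = (-16/3 - 13)**2 = (-55/3)**2 = 3025/9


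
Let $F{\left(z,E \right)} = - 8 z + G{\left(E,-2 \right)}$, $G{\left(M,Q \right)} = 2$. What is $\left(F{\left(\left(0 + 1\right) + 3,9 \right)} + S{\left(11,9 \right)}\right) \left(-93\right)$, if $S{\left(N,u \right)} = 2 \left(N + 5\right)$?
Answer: $-186$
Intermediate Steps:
$F{\left(z,E \right)} = 2 - 8 z$ ($F{\left(z,E \right)} = - 8 z + 2 = 2 - 8 z$)
$S{\left(N,u \right)} = 10 + 2 N$ ($S{\left(N,u \right)} = 2 \left(5 + N\right) = 10 + 2 N$)
$\left(F{\left(\left(0 + 1\right) + 3,9 \right)} + S{\left(11,9 \right)}\right) \left(-93\right) = \left(\left(2 - 8 \left(\left(0 + 1\right) + 3\right)\right) + \left(10 + 2 \cdot 11\right)\right) \left(-93\right) = \left(\left(2 - 8 \left(1 + 3\right)\right) + \left(10 + 22\right)\right) \left(-93\right) = \left(\left(2 - 32\right) + 32\right) \left(-93\right) = \left(-30 + 32\right) \left(-93\right) = 2 \left(-93\right) = -186$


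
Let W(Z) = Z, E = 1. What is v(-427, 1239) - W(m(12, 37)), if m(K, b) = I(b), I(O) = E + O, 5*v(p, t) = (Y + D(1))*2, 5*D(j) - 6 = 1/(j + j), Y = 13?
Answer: -807/25 ≈ -32.280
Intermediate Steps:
D(j) = 6/5 + 1/(10*j) (D(j) = 6/5 + 1/(5*(j + j)) = 6/5 + 1/(5*((2*j))) = 6/5 + (1/(2*j))/5 = 6/5 + 1/(10*j))
v(p, t) = 143/25 (v(p, t) = ((13 + (1/10)*(1 + 12*1)/1)*2)/5 = ((13 + (1/10)*1*(1 + 12))*2)/5 = ((13 + (1/10)*1*13)*2)/5 = ((13 + 13/10)*2)/5 = ((143/10)*2)/5 = (1/5)*(143/5) = 143/25)
I(O) = 1 + O
m(K, b) = 1 + b
v(-427, 1239) - W(m(12, 37)) = 143/25 - (1 + 37) = 143/25 - 1*38 = 143/25 - 38 = -807/25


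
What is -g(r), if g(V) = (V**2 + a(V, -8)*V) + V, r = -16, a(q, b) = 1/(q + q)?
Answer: -481/2 ≈ -240.50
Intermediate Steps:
a(q, b) = 1/(2*q)
g(V) = 1/2 + V + V**2 (g(V) = (V**2 + (1/(2*V))*V) + V = (V**2 + 1/2) + V = (1/2 + V**2) + V = 1/2 + V + V**2)
-g(r) = -(1/2 - 16 + (-16)**2) = -(1/2 - 16 + 256) = -1*481/2 = -481/2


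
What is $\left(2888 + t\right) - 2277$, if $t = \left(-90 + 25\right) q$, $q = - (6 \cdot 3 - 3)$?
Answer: $1586$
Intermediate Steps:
$q = -15$ ($q = - (18 - 3) = \left(-1\right) 15 = -15$)
$t = 975$ ($t = \left(-90 + 25\right) \left(-15\right) = \left(-65\right) \left(-15\right) = 975$)
$\left(2888 + t\right) - 2277 = \left(2888 + 975\right) - 2277 = 3863 - 2277 = 1586$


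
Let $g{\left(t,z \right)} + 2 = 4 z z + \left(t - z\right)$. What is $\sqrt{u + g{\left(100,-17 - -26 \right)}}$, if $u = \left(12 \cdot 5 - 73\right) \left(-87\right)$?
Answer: $2 \sqrt{386} \approx 39.294$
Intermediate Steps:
$g{\left(t,z \right)} = -2 + t - z + 4 z^{2}$ ($g{\left(t,z \right)} = -2 + \left(4 z z + \left(t - z\right)\right) = -2 + \left(4 z^{2} + \left(t - z\right)\right) = -2 + \left(t - z + 4 z^{2}\right) = -2 + t - z + 4 z^{2}$)
$u = 1131$ ($u = \left(60 - 73\right) \left(-87\right) = \left(-13\right) \left(-87\right) = 1131$)
$\sqrt{u + g{\left(100,-17 - -26 \right)}} = \sqrt{1131 + \left(-2 + 100 - \left(-17 - -26\right) + 4 \left(-17 - -26\right)^{2}\right)} = \sqrt{1131 + \left(-2 + 100 - \left(-17 + 26\right) + 4 \left(-17 + 26\right)^{2}\right)} = \sqrt{1131 + \left(-2 + 100 - 9 + 4 \cdot 9^{2}\right)} = \sqrt{1131 + \left(-2 + 100 - 9 + 4 \cdot 81\right)} = \sqrt{1131 + \left(-2 + 100 - 9 + 324\right)} = \sqrt{1131 + 413} = \sqrt{1544} = 2 \sqrt{386}$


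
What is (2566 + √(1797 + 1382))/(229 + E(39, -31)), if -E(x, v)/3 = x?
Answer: 1283/56 + 17*√11/112 ≈ 23.414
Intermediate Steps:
E(x, v) = -3*x
(2566 + √(1797 + 1382))/(229 + E(39, -31)) = (2566 + √(1797 + 1382))/(229 - 3*39) = (2566 + √3179)/(229 - 117) = (2566 + 17*√11)/112 = (2566 + 17*√11)*(1/112) = 1283/56 + 17*√11/112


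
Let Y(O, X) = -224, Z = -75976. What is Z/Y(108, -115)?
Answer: 9497/28 ≈ 339.18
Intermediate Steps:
Z/Y(108, -115) = -75976/(-224) = -75976*(-1/224) = 9497/28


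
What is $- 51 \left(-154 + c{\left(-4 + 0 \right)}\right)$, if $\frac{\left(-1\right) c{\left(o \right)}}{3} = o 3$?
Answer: $6018$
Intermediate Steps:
$c{\left(o \right)} = - 9 o$ ($c{\left(o \right)} = - 3 o 3 = - 3 \cdot 3 o = - 9 o$)
$- 51 \left(-154 + c{\left(-4 + 0 \right)}\right) = - 51 \left(-154 - 9 \left(-4 + 0\right)\right) = - 51 \left(-154 - -36\right) = - 51 \left(-154 + 36\right) = \left(-51\right) \left(-118\right) = 6018$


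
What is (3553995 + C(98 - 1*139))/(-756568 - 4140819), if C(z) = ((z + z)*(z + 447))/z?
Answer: -3554807/4897387 ≈ -0.72586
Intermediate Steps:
C(z) = 894 + 2*z (C(z) = ((2*z)*(447 + z))/z = (2*z*(447 + z))/z = 894 + 2*z)
(3553995 + C(98 - 1*139))/(-756568 - 4140819) = (3553995 + (894 + 2*(98 - 1*139)))/(-756568 - 4140819) = (3553995 + (894 + 2*(98 - 139)))/(-4897387) = (3553995 + (894 + 2*(-41)))*(-1/4897387) = (3553995 + (894 - 82))*(-1/4897387) = (3553995 + 812)*(-1/4897387) = 3554807*(-1/4897387) = -3554807/4897387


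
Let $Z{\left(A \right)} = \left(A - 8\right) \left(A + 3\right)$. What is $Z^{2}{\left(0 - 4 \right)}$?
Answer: $144$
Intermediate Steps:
$Z{\left(A \right)} = \left(-8 + A\right) \left(3 + A\right)$
$Z^{2}{\left(0 - 4 \right)} = \left(-24 + \left(0 - 4\right)^{2} - 5 \left(0 - 4\right)\right)^{2} = \left(-24 + \left(-4\right)^{2} - -20\right)^{2} = \left(-24 + 16 + 20\right)^{2} = 12^{2} = 144$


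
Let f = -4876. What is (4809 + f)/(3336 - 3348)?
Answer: 67/12 ≈ 5.5833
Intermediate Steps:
(4809 + f)/(3336 - 3348) = (4809 - 4876)/(3336 - 3348) = -67/(-12) = -67*(-1/12) = 67/12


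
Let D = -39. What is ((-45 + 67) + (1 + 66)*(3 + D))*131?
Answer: -313090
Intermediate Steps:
((-45 + 67) + (1 + 66)*(3 + D))*131 = ((-45 + 67) + (1 + 66)*(3 - 39))*131 = (22 + 67*(-36))*131 = (22 - 2412)*131 = -2390*131 = -313090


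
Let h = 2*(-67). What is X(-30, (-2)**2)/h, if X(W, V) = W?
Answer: 15/67 ≈ 0.22388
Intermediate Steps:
h = -134
X(-30, (-2)**2)/h = -30/(-134) = -30*(-1/134) = 15/67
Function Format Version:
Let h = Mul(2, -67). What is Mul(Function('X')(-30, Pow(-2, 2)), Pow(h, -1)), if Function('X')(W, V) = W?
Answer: Rational(15, 67) ≈ 0.22388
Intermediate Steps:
h = -134
Mul(Function('X')(-30, Pow(-2, 2)), Pow(h, -1)) = Mul(-30, Pow(-134, -1)) = Mul(-30, Rational(-1, 134)) = Rational(15, 67)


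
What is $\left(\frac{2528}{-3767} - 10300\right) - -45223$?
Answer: $\frac{131552413}{3767} \approx 34922.0$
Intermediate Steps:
$\left(\frac{2528}{-3767} - 10300\right) - -45223 = \left(2528 \left(- \frac{1}{3767}\right) - 10300\right) + 45223 = \left(- \frac{2528}{3767} - 10300\right) + 45223 = - \frac{38802628}{3767} + 45223 = \frac{131552413}{3767}$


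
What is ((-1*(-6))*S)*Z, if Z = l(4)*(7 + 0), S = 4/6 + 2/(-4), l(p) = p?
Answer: 28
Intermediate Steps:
S = ⅙ (S = 4*(⅙) + 2*(-¼) = ⅔ - ½ = ⅙ ≈ 0.16667)
Z = 28 (Z = 4*(7 + 0) = 4*7 = 28)
((-1*(-6))*S)*Z = (-1*(-6)*(⅙))*28 = (6*(⅙))*28 = 1*28 = 28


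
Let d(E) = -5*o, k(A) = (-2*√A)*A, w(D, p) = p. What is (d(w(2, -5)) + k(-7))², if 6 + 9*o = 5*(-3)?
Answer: -11123/9 + 980*I*√7/3 ≈ -1235.9 + 864.28*I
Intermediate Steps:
o = -7/3 (o = -⅔ + (5*(-3))/9 = -⅔ + (⅑)*(-15) = -⅔ - 5/3 = -7/3 ≈ -2.3333)
k(A) = -2*A^(3/2)
d(E) = 35/3 (d(E) = -5*(-7/3) = 35/3)
(d(w(2, -5)) + k(-7))² = (35/3 - (-14)*I*√7)² = (35/3 + 14*I*√7)²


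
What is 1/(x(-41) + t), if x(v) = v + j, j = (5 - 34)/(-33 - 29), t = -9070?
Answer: -62/564853 ≈ -0.00010976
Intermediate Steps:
j = 29/62 (j = -29/(-62) = -29*(-1/62) = 29/62 ≈ 0.46774)
x(v) = 29/62 + v (x(v) = v + 29/62 = 29/62 + v)
1/(x(-41) + t) = 1/((29/62 - 41) - 9070) = 1/(-2513/62 - 9070) = 1/(-564853/62) = -62/564853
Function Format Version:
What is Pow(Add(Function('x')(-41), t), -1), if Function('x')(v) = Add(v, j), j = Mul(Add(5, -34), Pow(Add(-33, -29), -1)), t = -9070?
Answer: Rational(-62, 564853) ≈ -0.00010976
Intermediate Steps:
j = Rational(29, 62) (j = Mul(-29, Pow(-62, -1)) = Mul(-29, Rational(-1, 62)) = Rational(29, 62) ≈ 0.46774)
Function('x')(v) = Add(Rational(29, 62), v) (Function('x')(v) = Add(v, Rational(29, 62)) = Add(Rational(29, 62), v))
Pow(Add(Function('x')(-41), t), -1) = Pow(Add(Add(Rational(29, 62), -41), -9070), -1) = Pow(Add(Rational(-2513, 62), -9070), -1) = Pow(Rational(-564853, 62), -1) = Rational(-62, 564853)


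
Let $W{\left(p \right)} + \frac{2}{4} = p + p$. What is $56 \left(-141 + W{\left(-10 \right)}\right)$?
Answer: $-9044$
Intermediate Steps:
$W{\left(p \right)} = - \frac{1}{2} + 2 p$ ($W{\left(p \right)} = - \frac{1}{2} + \left(p + p\right) = - \frac{1}{2} + 2 p$)
$56 \left(-141 + W{\left(-10 \right)}\right) = 56 \left(-141 + \left(- \frac{1}{2} + 2 \left(-10\right)\right)\right) = 56 \left(-141 - \frac{41}{2}\right) = 56 \left(- \frac{323}{2}\right) = -9044$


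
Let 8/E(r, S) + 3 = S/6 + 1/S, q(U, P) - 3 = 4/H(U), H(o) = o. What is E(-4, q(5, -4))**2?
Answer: 20793600/1437601 ≈ 14.464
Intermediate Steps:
q(U, P) = 3 + 4/U
E(r, S) = 8/(-3 + 1/S + S/6) (E(r, S) = 8/(-3 + (S/6 + 1/S)) = 8/(-3 + (1/S + S/6)) = 8/(-3 + 1/S + S/6))
E(-4, q(5, -4))**2 = (48*(3 + 4/5)/(6 + (3 + 4/5)**2 - 18*(3 + 4/5)))**2 = (48*(19/5)/(6 + (19/5)**2 - 18*19/5))**2 = (48*(19/5)/(6 + 361/25 - 342/5))**2 = (48*(19/5)/(-1199/25))**2 = (48*(19/5)*(-25/1199))**2 = (-4560/1199)**2 = 20793600/1437601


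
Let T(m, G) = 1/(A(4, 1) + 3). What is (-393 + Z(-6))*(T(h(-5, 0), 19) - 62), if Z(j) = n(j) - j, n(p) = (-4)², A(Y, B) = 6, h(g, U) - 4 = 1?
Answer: 206647/9 ≈ 22961.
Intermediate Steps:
h(g, U) = 5 (h(g, U) = 4 + 1 = 5)
n(p) = 16
Z(j) = 16 - j
T(m, G) = ⅑ (T(m, G) = 1/(6 + 3) = 1/9 = ⅑)
(-393 + Z(-6))*(T(h(-5, 0), 19) - 62) = (-393 + (16 - 1*(-6)))*(⅑ - 62) = (-393 + (16 + 6))*(-557/9) = (-393 + 22)*(-557/9) = -371*(-557/9) = 206647/9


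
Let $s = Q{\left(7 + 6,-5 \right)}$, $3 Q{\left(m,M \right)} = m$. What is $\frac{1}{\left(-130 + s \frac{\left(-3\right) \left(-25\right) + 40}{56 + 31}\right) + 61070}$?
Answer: $\frac{261}{15906835} \approx 1.6408 \cdot 10^{-5}$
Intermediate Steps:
$Q{\left(m,M \right)} = \frac{m}{3}$
$s = \frac{13}{3}$ ($s = \frac{7 + 6}{3} = \frac{1}{3} \cdot 13 = \frac{13}{3} \approx 4.3333$)
$\frac{1}{\left(-130 + s \frac{\left(-3\right) \left(-25\right) + 40}{56 + 31}\right) + 61070} = \frac{1}{\left(-130 + \frac{13 \frac{\left(-3\right) \left(-25\right) + 40}{56 + 31}}{3}\right) + 61070} = \frac{1}{\left(-130 + \frac{13 \frac{75 + 40}{87}}{3}\right) + 61070} = \frac{1}{\left(-130 + \frac{13 \cdot 115 \cdot \frac{1}{87}}{3}\right) + 61070} = \frac{1}{\left(-130 + \frac{13}{3} \cdot \frac{115}{87}\right) + 61070} = \frac{1}{\left(-130 + \frac{1495}{261}\right) + 61070} = \frac{1}{- \frac{32435}{261} + 61070} = \frac{1}{\frac{15906835}{261}} = \frac{261}{15906835}$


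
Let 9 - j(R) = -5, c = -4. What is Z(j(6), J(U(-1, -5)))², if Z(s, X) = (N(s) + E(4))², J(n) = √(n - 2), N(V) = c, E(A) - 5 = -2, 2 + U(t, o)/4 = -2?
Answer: 1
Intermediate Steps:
U(t, o) = -16 (U(t, o) = -8 + 4*(-2) = -8 - 8 = -16)
E(A) = 3 (E(A) = 5 - 2 = 3)
N(V) = -4
j(R) = 14 (j(R) = 9 - 1*(-5) = 9 + 5 = 14)
J(n) = √(-2 + n)
Z(s, X) = 1 (Z(s, X) = (-4 + 3)² = (-1)² = 1)
Z(j(6), J(U(-1, -5)))² = 1² = 1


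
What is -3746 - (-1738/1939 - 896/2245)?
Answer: -16300904876/4353055 ≈ -3744.7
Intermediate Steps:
-3746 - (-1738/1939 - 896/2245) = -3746 - 1*(-5639154/4353055) = -3746 + 5639154/4353055 = -16300904876/4353055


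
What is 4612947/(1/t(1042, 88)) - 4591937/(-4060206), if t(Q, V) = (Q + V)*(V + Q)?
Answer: 23915717814699597737/4060206 ≈ 5.8903e+12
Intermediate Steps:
t(Q, V) = (Q + V)**2 (t(Q, V) = (Q + V)*(Q + V) = (Q + V)**2)
4612947/(1/t(1042, 88)) - 4591937/(-4060206) = 4612947/(1/((1042 + 88)**2)) - 4591937/(-4060206) = 4612947/(1/(1130**2)) - 4591937*(-1/4060206) = 4612947/(1/1276900) + 4591937/4060206 = 4612947*1276900 + 4591937/4060206 = 5890272024300 + 4591937/4060206 = 23915717814699597737/4060206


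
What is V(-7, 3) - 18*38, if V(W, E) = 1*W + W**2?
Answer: -642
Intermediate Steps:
V(W, E) = W + W**2
V(-7, 3) - 18*38 = -7*(1 - 7) - 18*38 = -7*(-6) - 684 = 42 - 684 = -642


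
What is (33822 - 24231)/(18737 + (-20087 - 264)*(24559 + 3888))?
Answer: -3197/192968720 ≈ -1.6567e-5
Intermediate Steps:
(33822 - 24231)/(18737 + (-20087 - 264)*(24559 + 3888)) = 9591/(18737 - 20351*28447) = 9591/(18737 - 578924897) = 9591/(-578906160) = 9591*(-1/578906160) = -3197/192968720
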